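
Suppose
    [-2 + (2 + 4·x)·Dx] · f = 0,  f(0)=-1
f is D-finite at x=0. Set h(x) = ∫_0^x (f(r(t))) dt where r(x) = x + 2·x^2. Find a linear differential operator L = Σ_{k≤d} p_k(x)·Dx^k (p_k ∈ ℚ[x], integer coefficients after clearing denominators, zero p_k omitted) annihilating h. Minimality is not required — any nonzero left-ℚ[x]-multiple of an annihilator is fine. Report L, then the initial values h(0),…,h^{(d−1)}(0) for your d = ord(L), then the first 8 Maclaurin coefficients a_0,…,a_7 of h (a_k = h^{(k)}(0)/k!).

f: a_k = -1, -1, 1/2, -1/2, 5/8, -7/8, 21/16, -33/16, …
L₀ from L_f via x↦r, Dx↦r'^{-1}Dx.
Integrate: L := L₀·Dx.
L = (-1 - 4·x)·Dx + (1 + 2·x + 4·x^2)·Dx^2  (order 2).
h: a_k = 0, -1, -1/2, -1/2, 3/8, -3/40, -5/16, 57/112, …
ICs: h(0) = 0, h′(0) = -1.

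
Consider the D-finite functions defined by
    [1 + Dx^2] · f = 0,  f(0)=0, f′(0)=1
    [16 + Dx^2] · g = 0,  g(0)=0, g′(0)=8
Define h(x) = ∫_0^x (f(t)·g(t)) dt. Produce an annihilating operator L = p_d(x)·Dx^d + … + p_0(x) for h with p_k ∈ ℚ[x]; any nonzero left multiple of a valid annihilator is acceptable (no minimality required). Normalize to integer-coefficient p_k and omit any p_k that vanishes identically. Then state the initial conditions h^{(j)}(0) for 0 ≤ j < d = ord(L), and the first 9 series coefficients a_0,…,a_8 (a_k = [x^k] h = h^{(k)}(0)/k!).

L = 225·Dx + 34·Dx^3 + Dx^5  (order 5).
h: a_k = 0, 0, 0, 8/3, 0, -68/15, 0, 133/45, 0, …
ICs: h(0) = 0, h′(0) = 0, h′′(0) = 0, h′′′(0) = 16, h′′′′(0) = 0.

f: a_k = 0, 1, 0, -1/6, 0, 1/120, 0, -1/5040, 0, …
g: a_k = 0, 8, 0, -64/3, 0, 256/15, 0, -2048/315, 0, …
L₀ := L_f ⊗_s L_g (sym. prod.), ord ≤ 4.
h=∫₀ˣh₀: take L = L₀·Dx.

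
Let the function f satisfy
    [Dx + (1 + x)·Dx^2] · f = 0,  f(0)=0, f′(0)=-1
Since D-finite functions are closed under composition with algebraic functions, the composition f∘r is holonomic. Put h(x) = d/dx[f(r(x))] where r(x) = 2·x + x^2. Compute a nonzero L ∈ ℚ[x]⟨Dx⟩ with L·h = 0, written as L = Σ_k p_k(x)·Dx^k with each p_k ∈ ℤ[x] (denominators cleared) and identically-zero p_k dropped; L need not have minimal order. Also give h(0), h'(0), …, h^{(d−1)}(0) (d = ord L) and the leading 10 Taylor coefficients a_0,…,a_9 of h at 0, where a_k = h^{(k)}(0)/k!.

f: a_k = 0, -1, 1/2, -1/3, 1/4, -1/5, 1/6, -1/7, 1/8, -1/9, …
Change of var in L_f (x↦r) gives L₀.
Derive L from L₀ (diff closure).
L = 1 + (1 + x)·Dx  (order 1).
h: a_k = -2, 2, -2, 2, -2, 2, -2, 2, -2, 2, …
ICs: h(0) = -2.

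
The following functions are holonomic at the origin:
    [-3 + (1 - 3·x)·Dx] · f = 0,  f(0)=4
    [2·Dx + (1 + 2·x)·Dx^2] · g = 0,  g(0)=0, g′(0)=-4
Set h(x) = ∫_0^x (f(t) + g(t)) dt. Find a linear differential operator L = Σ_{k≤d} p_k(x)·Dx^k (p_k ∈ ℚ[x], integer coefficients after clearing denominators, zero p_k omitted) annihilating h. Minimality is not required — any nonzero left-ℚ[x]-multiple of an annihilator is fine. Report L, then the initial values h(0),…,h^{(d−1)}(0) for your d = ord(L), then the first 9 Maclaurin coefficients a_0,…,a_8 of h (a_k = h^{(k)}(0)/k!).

L = (78 + 36·x)·Dx^2 + (23 + 132·x + 72·x^2)·Dx^3 + (-4 + x + 27·x^2 + 18·x^3)·Dx^4  (order 4).
h: a_k = 0, 4, 4, 40/3, 77/3, 332/5, 2398/15, 8812/21, 15245/14, …
ICs: h(0) = 0, h′(0) = 4, h′′(0) = 8, h′′′(0) = 80.

f: a_k = 4, 12, 36, 108, 324, 972, 2916, 8748, 26244, …
g: a_k = 0, -4, 4, -16/3, 8, -64/5, 64/3, -256/7, 64, …
Sum ⇒ L₀ = lclm(L_f,L_g) in ℚ(x)⟨Dx⟩.
Integrate: L := L₀·Dx.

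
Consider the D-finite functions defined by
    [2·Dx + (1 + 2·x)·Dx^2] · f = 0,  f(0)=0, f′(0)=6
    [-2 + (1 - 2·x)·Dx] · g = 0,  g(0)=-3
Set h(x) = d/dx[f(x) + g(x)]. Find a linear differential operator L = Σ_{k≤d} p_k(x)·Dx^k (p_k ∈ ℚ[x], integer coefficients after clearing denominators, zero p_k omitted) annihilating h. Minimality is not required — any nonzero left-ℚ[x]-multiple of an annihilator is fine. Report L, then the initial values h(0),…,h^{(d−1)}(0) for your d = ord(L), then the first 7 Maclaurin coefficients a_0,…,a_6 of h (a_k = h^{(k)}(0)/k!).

L = (-40 - 16·x) + (-8 - 64·x - 32·x^2)·Dx + (3 + 2·x - 12·x^2 - 8·x^3)·Dx^2  (order 2).
h: a_k = 0, -36, -48, -240, -384, -1344, -2304, …
ICs: h(0) = 0, h′(0) = -36.

f: a_k = 0, 6, -6, 8, -12, 96/5, -32, …
g: a_k = -3, -6, -12, -24, -48, -96, -192, …
h₀=f+g: left-lcm gives L₀, ord ≤ 3.
h=h₀': d/dx-closure on L₀ ⇒ L.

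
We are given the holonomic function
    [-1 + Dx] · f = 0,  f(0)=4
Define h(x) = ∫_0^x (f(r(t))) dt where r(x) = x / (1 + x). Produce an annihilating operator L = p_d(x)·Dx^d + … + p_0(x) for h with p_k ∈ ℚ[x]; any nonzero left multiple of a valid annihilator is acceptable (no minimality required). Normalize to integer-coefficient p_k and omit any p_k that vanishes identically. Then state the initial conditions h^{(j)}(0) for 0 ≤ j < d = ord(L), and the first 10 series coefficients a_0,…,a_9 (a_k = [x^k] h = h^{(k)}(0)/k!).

f: a_k = 4, 4, 2, 2/3, 1/6, 1/30, 1/180, 1/1260, 1/10080, 1/90720, …
h₀=f(r): pull back L_f along r ⇒ L₀.
h=∫h₀ ⇒ L = L₀·Dx.
L = -Dx + (1 + 2·x + x^2)·Dx^2  (order 2).
h: a_k = 0, 4, 2, -2/3, 1/6, 1/30, -19/180, 151/1260, -1091/10080, 7841/90720, …
ICs: h(0) = 0, h′(0) = 4.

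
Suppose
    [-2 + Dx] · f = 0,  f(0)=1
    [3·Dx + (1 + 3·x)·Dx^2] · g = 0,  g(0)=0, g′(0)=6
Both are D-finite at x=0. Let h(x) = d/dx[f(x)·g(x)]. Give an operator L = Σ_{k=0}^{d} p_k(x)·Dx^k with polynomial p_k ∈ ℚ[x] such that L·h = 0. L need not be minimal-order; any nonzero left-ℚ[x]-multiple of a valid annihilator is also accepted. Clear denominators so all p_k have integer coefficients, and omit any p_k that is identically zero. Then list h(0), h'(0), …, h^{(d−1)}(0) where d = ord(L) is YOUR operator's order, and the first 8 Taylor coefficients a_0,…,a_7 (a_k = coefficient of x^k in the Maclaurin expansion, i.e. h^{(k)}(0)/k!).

L = (20 - 24·x + 72·x^2) + (-8 + 6·x - 72·x^2)·Dx + (-1 + 3·x + 18·x^2)·Dx^2  (order 2).
h: a_k = 6, 6, 36, -58, 221, -660, 30386/15, -92374/15, …
ICs: h(0) = 6, h′(0) = 6.

f: a_k = 1, 2, 2, 4/3, 2/3, 4/15, 4/45, 8/315, …
g: a_k = 0, 6, -9, 18, -81/2, 486/5, -243, 4374/7, …
h₀=f·g: eliminate ⇒ L₀, order ≤ 1·2.
Differentiate: ansatz ord ≤ ord L₀ ⇒ L.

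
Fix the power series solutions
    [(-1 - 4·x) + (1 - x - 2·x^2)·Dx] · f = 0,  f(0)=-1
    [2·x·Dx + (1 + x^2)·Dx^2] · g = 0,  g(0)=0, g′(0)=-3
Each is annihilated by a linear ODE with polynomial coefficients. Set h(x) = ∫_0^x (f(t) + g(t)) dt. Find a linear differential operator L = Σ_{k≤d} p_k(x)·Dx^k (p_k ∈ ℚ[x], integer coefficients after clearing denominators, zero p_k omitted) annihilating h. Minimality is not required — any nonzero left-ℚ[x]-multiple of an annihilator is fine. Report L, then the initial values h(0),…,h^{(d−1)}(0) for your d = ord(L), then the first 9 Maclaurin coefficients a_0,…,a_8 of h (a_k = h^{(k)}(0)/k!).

L = (-6 + 24·x + 162·x^2 + 240·x^3 + 384·x^4 + 48·x^6)·Dx^2 + (16 + 74·x + 88·x^2 + 226·x^3 + 212·x^4 + 304·x^5 + 12·x^6 + 48·x^7)·Dx^3 + (-3 - 4·x - 8·x^2 + 28·x^3 + 27·x^4 + 36·x^5 + 40·x^6 + 4·x^7 + 8·x^8)·Dx^4  (order 4).
h: a_k = 0, -1, -2, -1, -1, -11/5, -18/5, -43/7, -74/7, …
ICs: h(0) = 0, h′(0) = -1, h′′(0) = -4, h′′′(0) = -6.

f: a_k = -1, -1, -3, -5, -11, -21, -43, -85, -171, …
g: a_k = 0, -3, 0, 1, 0, -3/5, 0, 3/7, 0, …
Sum ⇒ L₀ = lclm(L_f,L_g) in ℚ(x)⟨Dx⟩.
∫: right-multiply L₀ by Dx.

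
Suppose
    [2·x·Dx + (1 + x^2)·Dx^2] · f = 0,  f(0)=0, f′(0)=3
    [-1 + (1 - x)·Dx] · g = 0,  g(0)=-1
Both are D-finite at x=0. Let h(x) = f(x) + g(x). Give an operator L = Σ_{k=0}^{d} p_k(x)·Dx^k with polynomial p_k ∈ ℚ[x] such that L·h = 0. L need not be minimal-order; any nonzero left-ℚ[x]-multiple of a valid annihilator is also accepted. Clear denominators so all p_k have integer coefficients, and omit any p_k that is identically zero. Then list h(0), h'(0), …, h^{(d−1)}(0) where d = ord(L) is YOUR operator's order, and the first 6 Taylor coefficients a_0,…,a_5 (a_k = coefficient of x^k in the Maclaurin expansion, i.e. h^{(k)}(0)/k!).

f: a_k = 0, 3, 0, -1, 0, 3/5, …
g: a_k = -1, -1, -1, -1, -1, -1, …
Weyl lclm of L_f,L_g ⇒ L₀ (ord ≤ 3).
L = (2 - 8·x - 6·x^2)·Dx + (-4 + 2·x - 4·x^2 - 6·x^3)·Dx^2 + (1 - x^4)·Dx^3  (order 3).
h: a_k = -1, 2, -1, -2, -1, -2/5, …
ICs: h(0) = -1, h′(0) = 2, h′′(0) = -2.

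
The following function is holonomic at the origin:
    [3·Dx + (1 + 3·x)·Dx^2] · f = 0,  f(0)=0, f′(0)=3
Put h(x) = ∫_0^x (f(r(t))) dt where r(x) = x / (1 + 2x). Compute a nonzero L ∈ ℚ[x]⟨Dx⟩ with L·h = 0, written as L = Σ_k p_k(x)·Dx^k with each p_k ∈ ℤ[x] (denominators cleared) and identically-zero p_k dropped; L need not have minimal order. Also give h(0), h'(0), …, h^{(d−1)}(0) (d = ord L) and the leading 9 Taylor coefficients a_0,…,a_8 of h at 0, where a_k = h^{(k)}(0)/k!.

L = (7 + 20·x)·Dx^2 + (1 + 7·x + 10·x^2)·Dx^3  (order 3).
h: a_k = 0, 0, 3/2, -7/2, 39/4, -609/20, 1031/10, -741/2, 77997/56, …
ICs: h(0) = 0, h′(0) = 0, h′′(0) = 3.

f: a_k = 0, 3, -9/2, 9, -81/4, 243/5, -243/2, 2187/7, -6561/8, …
Substitute x→r, Dx→(1/r')Dx; clear ⇒ L₀.
Integrate: L := L₀·Dx.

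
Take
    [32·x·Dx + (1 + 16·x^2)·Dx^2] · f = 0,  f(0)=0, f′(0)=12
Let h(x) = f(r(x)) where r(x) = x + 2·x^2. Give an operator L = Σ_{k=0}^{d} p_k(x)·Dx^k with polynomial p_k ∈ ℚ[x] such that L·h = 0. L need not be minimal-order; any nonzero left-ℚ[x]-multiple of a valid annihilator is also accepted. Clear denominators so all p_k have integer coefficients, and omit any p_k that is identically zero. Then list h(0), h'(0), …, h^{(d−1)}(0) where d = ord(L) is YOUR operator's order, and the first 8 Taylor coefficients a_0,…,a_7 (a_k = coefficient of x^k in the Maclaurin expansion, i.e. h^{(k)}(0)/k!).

L = (-4 + 32·x + 256·x^2 + 768·x^3 + 768·x^4)·Dx + (1 + 4·x + 16·x^2 + 128·x^3 + 320·x^4 + 256·x^5)·Dx^2  (order 2).
h: a_k = 0, 12, 24, -64, -384, -768/5, 5632, 122880/7, …
ICs: h(0) = 0, h′(0) = 12.

f: a_k = 0, 12, 0, -64, 0, 3072/5, 0, -49152/7, …
Substitute x→r, Dx→(1/r')Dx; clear ⇒ L₀.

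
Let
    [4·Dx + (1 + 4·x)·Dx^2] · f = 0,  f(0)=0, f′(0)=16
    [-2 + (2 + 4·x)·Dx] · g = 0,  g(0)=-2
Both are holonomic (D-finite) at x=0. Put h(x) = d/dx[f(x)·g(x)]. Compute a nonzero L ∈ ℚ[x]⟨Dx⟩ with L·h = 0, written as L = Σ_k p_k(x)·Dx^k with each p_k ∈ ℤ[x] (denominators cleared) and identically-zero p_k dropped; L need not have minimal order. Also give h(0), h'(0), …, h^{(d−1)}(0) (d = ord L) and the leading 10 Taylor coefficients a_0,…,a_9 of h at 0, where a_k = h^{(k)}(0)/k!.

f: a_k = 0, 16, -32, 256/3, -256, 4096/5, -8192/3, 65536/7, -32768, 1048576/9, …
g: a_k = -2, -2, 1, -1, 5/4, -7/4, 21/8, -33/8, 429/64, -715/64, …
h₀=f·g: eliminate ⇒ L₀, order ≤ 2·1.
Differentiate: ansatz ord ≤ ord L₀ ⇒ L.
L = (-11 - 8·x + 16·x^2) + (-14 - 36·x + 48·x^2 + 128·x^3)·Dx + (-1 - 4·x + 12·x^2 + 64·x^3 + 64·x^4)·Dx^2  (order 2).
h: a_k = -32, 64, -272, 3520/3, -14836/3, 102408/5, -419418/5, 11939824/35, -38670077/28, 702386297/126, …
ICs: h(0) = -32, h′(0) = 64.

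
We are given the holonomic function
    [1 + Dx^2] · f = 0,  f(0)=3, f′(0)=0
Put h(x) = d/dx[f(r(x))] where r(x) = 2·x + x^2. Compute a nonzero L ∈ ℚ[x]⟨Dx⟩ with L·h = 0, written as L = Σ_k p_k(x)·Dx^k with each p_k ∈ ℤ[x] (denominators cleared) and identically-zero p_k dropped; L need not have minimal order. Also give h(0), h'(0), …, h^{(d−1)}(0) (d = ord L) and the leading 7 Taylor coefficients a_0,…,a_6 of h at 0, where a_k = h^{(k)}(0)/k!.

f: a_k = 3, 0, -3/2, 0, 1/8, 0, -1/240, …
h₀=f(r): pull back L_f along r ⇒ L₀.
Derive L from L₀ (diff closure).
L = (7 + 16·x + 24·x^2 + 16·x^3 + 4·x^4) + (-3 - 3·x)·Dx + (1 + 2·x + x^2)·Dx^2  (order 2).
h: a_k = 0, -12, -18, 2, 20, 82/5, 7/5, …
ICs: h(0) = 0, h′(0) = -12.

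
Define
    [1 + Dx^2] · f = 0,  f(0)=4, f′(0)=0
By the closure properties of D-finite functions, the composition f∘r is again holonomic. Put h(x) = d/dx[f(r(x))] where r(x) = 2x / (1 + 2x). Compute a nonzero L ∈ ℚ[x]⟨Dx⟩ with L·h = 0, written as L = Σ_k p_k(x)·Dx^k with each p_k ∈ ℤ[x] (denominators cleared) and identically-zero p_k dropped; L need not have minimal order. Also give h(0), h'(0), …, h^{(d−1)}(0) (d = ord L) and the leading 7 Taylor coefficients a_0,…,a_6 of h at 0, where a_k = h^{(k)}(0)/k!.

f: a_k = 4, 0, -2, 0, 1/6, 0, -1/180, …
Substitute x→r, Dx→(1/r')Dx; clear ⇒ L₀.
Differentiate: ansatz ord ≤ ord L₀ ⇒ L.
L = (28 + 96·x + 96·x^2) + (12 + 72·x + 144·x^2 + 96·x^3)·Dx + (1 + 8·x + 24·x^2 + 32·x^3 + 16·x^4)·Dx^2  (order 2).
h: a_k = 0, -16, 96, -1120/3, 3520/3, -48032/15, 38976/5, …
ICs: h(0) = 0, h′(0) = -16.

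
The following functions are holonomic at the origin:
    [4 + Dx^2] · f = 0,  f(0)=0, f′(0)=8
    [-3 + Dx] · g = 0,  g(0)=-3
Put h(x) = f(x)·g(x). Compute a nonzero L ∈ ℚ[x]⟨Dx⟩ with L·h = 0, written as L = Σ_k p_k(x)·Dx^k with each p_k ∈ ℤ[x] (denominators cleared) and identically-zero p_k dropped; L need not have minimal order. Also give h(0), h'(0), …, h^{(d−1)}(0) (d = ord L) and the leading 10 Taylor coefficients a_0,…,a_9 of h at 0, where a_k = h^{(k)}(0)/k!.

L = 13 - 6·Dx + Dx^2  (order 2).
h: a_k = 0, -24, -72, -92, -60, -61/5, 69/5, 3277/210, 17/2, 43079/15120, …
ICs: h(0) = 0, h′(0) = -24.

f: a_k = 0, 8, 0, -16/3, 0, 16/15, 0, -32/315, 0, 16/2835, …
g: a_k = -3, -9, -27/2, -27/2, -81/8, -243/40, -243/80, -729/560, -2187/4480, -729/4480, …
f·g: L₀ = L_f ⊗_s L_g, ord ≤ 2·1.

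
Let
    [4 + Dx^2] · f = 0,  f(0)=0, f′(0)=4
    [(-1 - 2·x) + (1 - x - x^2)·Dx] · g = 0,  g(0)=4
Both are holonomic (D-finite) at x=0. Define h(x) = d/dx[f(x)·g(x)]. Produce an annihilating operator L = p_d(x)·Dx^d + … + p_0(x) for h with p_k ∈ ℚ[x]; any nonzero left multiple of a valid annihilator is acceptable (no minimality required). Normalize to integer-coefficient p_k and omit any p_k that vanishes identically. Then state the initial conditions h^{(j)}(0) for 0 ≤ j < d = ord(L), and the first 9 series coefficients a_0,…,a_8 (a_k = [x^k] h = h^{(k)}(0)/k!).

f: a_k = 0, 4, 0, -8/3, 0, 8/15, 0, -16/315, 0, …
g: a_k = 4, 4, 8, 12, 20, 32, 52, 84, 136, …
h₀=f·g: eliminate ⇒ L₀, order ≤ 2·1.
h=h₀': d/dx-closure on L₀ ⇒ L.
L = (-6 - 16·x - 8·x^2 + 16·x^3 + 8·x^4) + (-1 + 2·x + 12·x^2 + 8·x^3)·Dx + (1 - 3·x - x^2 + 4·x^3 + 2·x^4)·Dx^2  (order 2).
h: a_k = 16, 32, 64, 448/3, 304, 2944/5, 10000/9, 647296/315, 33664/9, …
ICs: h(0) = 16, h′(0) = 32.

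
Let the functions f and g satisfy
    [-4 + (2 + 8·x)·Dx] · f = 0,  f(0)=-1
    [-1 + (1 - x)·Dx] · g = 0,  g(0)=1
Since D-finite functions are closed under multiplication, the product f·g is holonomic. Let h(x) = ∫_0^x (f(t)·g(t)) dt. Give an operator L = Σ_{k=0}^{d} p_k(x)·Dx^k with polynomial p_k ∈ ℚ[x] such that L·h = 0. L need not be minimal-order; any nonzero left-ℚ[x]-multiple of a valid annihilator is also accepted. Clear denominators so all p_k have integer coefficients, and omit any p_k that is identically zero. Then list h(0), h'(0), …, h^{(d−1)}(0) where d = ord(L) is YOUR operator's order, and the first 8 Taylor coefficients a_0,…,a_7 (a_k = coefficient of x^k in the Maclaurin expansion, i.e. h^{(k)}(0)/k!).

f: a_k = -1, -2, 2, -4, 10, -28, 84, -264, …
g: a_k = 1, 1, 1, 1, 1, 1, 1, 1, …
Product ⇒ symmetric product L₀, ord ≤ 1.
∫: right-multiply L₀ by Dx.
L = (3 + 2·x)·Dx + (-1 - 3·x + 4·x^2)·Dx^2  (order 2).
h: a_k = 0, -1, -3/2, -1/3, -5/4, 1, -23/6, 61/7, …
ICs: h(0) = 0, h′(0) = -1.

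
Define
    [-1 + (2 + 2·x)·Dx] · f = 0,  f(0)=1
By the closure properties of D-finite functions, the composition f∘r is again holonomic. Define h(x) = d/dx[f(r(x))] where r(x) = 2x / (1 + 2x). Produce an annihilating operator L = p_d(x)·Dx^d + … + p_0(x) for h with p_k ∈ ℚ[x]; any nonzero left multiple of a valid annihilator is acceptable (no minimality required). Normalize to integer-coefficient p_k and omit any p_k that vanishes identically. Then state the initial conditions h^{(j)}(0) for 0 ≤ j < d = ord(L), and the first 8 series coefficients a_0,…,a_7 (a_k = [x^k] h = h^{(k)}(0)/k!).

L = (-5 - 16·x) + (-1 - 6·x - 8·x^2)·Dx  (order 1).
h: a_k = 1, -5, 39/2, -141/2, 1995/8, -7059/8, 50435/16, -182461/16, …
ICs: h(0) = 1.

f: a_k = 1, 1/2, -1/8, 1/16, -5/128, 7/256, -21/1024, 33/2048, …
f∘r: x↦r, Dx↦Dx/r' in L_f ⇒ L₀.
Derive L from L₀ (diff closure).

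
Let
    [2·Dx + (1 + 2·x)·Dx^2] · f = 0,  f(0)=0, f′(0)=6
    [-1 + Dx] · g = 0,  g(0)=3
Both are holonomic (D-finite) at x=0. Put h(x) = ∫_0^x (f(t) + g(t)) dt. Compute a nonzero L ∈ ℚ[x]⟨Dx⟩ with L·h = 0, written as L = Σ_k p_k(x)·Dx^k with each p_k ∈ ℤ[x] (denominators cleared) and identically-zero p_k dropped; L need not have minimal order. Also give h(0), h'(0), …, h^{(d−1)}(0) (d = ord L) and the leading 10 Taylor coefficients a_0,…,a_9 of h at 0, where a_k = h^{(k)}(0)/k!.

L = (-10 - 4·x)·Dx^2 + (7 - 4·x - 4·x^2)·Dx^3 + (3 + 8·x + 4·x^2)·Dx^4  (order 4).
h: a_k = 0, 3, 9/2, -3/2, 17/8, -19/8, 769/240, -1097/240, 92161/13440, -1290239/120960, …
ICs: h(0) = 0, h′(0) = 3, h′′(0) = 9, h′′′(0) = -9.

f: a_k = 0, 6, -6, 8, -12, 96/5, -32, 384/7, -96, 512/3, …
g: a_k = 3, 3, 3/2, 1/2, 1/8, 1/40, 1/240, 1/1680, 1/13440, 1/120960, …
Weyl lclm of L_f,L_g ⇒ L₀ (ord ≤ 3).
h=∫₀ˣh₀: take L = L₀·Dx.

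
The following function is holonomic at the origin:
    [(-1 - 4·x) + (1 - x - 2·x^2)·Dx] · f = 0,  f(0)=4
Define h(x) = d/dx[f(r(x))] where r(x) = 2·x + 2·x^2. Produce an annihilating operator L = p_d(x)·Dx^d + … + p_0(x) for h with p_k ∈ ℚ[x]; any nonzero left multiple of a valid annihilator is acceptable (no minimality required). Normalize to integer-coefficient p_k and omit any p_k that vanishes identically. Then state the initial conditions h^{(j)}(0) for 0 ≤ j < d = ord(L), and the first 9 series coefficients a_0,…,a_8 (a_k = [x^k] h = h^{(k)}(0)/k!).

L = (14 + 108·x + 444·x^2 + 1312·x^3 + 2256·x^4 + 1920·x^5 + 640·x^6) + (-1 - 8·x + 6·x^2 + 148·x^3 + 440·x^4 + 624·x^5 + 448·x^6 + 128·x^7)·Dx  (order 1).
h: a_k = 8, 112, 768, 4928, 29920, 172992, 974848, 5379584, 29220480, …
ICs: h(0) = 8.

f: a_k = 4, 4, 12, 20, 44, 84, 172, 340, 684, …
h₀=f(r): pull back L_f along r ⇒ L₀.
h₀' ⇒ L via d/dx closure of L₀.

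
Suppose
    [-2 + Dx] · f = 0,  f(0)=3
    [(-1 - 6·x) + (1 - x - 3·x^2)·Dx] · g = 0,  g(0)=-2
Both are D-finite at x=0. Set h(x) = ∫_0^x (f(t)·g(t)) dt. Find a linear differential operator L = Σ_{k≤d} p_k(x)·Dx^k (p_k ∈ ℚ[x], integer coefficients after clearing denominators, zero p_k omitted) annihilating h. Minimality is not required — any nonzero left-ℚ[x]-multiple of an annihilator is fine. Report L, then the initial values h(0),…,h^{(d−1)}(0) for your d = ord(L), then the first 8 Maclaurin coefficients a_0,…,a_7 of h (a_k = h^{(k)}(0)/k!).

L = (3 + 4·x - 6·x^2)·Dx + (-1 + x + 3·x^2)·Dx^2  (order 2).
h: a_k = 0, -6, -9, -16, -55/2, -258/5, -1474/15, -20462/105, …
ICs: h(0) = 0, h′(0) = -6.

f: a_k = 3, 6, 6, 4, 2, 4/5, 4/15, 8/105, …
g: a_k = -2, -2, -8, -14, -38, -80, -194, -434, …
h₀=f·g: eliminate ⇒ L₀, order ≤ 1·1.
∫: right-multiply L₀ by Dx.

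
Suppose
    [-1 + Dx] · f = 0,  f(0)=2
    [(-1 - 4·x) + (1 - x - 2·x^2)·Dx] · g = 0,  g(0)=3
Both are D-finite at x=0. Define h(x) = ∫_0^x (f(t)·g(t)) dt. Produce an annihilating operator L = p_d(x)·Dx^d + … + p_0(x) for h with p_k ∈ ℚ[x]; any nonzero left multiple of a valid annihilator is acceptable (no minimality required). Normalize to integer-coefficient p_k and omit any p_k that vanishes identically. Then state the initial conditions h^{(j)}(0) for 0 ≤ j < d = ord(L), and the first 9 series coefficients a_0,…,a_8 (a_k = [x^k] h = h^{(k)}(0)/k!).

f: a_k = 2, 2, 1, 1/3, 1/12, 1/60, 1/360, 1/2520, 1/20160, …
g: a_k = 3, 3, 9, 15, 33, 63, 129, 255, 513, …
Sym-product of L_f,L_g gives L₀ (≤ ord 1).
∫: right-multiply L₀ by Dx.
L = (2 + 3·x - 2·x^2)·Dx + (-1 + x + 2·x^2)·Dx^2  (order 2).
h: a_k = 0, 6, 6, 9, 13, 85/4, 701/20, 50737/840, 44279/420, …
ICs: h(0) = 0, h′(0) = 6.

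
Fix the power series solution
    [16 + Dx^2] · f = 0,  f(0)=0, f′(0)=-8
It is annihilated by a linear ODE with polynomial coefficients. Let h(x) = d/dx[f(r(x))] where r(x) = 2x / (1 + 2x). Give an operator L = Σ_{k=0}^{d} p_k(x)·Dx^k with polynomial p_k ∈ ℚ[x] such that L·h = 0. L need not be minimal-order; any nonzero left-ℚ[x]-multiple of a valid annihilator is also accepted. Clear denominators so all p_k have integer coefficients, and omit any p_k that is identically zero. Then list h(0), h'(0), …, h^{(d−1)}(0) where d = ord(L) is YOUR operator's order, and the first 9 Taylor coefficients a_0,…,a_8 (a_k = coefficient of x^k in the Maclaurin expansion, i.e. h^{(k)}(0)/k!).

f: a_k = 0, -8, 0, 64/3, 0, -256/15, 0, 2048/315, 0, …
h₀=f(r): pull back L_f along r ⇒ L₀.
Differentiate: ansatz ord ≤ ord L₀ ⇒ L.
L = (88 + 96·x + 96·x^2) + (12 + 72·x + 144·x^2 + 96·x^3)·Dx + (1 + 8·x + 24·x^2 + 32·x^3 + 16·x^4)·Dx^2  (order 2).
h: a_k = -16, 64, 320, -3584, 49408/3, -46080, 2520064/45, 10305536/45, -123301888/63, …
ICs: h(0) = -16, h′(0) = 64.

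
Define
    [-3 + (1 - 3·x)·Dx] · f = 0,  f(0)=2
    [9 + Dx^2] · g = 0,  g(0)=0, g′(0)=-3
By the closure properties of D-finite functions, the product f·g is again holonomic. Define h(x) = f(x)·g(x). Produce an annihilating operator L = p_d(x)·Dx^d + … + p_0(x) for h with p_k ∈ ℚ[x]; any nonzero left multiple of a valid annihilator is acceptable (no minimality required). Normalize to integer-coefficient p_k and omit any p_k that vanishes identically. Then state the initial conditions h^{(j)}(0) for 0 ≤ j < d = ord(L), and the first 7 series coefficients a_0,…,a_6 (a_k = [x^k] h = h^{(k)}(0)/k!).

L = (-9 + 27·x) + 6·Dx + (-1 + 3·x)·Dx^2  (order 2).
h: a_k = 0, -6, -18, -45, -135, -8181/20, -24543/20, …
ICs: h(0) = 0, h′(0) = -6.

f: a_k = 2, 6, 18, 54, 162, 486, 1458, …
g: a_k = 0, -3, 0, 9/2, 0, -81/40, 0, …
L₀ := L_f ⊗_s L_g (sym. prod.), ord ≤ 2.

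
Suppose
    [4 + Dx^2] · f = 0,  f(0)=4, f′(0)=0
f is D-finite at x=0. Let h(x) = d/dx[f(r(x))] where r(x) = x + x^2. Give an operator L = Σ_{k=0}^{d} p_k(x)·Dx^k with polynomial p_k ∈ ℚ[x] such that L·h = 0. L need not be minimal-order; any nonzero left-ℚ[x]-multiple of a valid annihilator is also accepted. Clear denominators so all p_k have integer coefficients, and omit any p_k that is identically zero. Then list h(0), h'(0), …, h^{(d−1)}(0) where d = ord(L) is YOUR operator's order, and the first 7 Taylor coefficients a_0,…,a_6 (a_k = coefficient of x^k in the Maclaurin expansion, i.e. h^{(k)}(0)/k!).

L = (16 + 32·x + 96·x^2 + 128·x^3 + 64·x^4) + (-6 - 12·x)·Dx + (1 + 4·x + 4·x^2)·Dx^2  (order 2).
h: a_k = 0, -16, -48, -64/3, 160/3, 1408/15, 896/15, …
ICs: h(0) = 0, h′(0) = -16.

f: a_k = 4, 0, -8, 0, 8/3, 0, -16/45, …
f∘r: x↦r, Dx↦Dx/r' in L_f ⇒ L₀.
Derive L from L₀ (diff closure).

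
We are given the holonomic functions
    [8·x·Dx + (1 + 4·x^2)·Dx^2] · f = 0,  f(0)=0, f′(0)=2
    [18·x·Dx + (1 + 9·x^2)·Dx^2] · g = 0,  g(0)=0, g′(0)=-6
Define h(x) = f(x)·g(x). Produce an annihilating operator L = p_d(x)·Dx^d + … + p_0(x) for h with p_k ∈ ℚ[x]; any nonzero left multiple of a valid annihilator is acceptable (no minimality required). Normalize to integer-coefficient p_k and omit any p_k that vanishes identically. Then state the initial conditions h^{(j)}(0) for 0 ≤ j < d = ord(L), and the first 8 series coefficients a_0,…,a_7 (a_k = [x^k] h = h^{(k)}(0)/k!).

f: a_k = 0, 2, 0, -8/3, 0, 32/5, 0, -128/7, …
g: a_k = 0, -6, 0, 18, 0, -486/5, 0, 4374/7, …
L₀ := L_f ⊗_s L_g (sym. prod.), ord ≤ 4.
L = (-864·x - 18720·x^3 - 82944·x^5 + 134784·x^7 + 1119744·x^9)·Dx + (-52 - 3036·x^2 - 33696·x^4 - 72576·x^6 + 471744·x^8 + 1679616·x^10)·Dx^2 + (-104·x - 2072·x^3 - 11232·x^5 + 13968·x^7 + 269568·x^9 + 559872·x^11)·Dx^3 + (-1 - 26·x^2 - 205·x^4 + 7380·x^8 + 33696·x^10 + 46656·x^12)·Dx^4  (order 4).
h: a_k = 0, 0, -12, 0, 52, 0, -1404/5, 0, …
ICs: h(0) = 0, h′(0) = 0, h′′(0) = -24, h′′′(0) = 0.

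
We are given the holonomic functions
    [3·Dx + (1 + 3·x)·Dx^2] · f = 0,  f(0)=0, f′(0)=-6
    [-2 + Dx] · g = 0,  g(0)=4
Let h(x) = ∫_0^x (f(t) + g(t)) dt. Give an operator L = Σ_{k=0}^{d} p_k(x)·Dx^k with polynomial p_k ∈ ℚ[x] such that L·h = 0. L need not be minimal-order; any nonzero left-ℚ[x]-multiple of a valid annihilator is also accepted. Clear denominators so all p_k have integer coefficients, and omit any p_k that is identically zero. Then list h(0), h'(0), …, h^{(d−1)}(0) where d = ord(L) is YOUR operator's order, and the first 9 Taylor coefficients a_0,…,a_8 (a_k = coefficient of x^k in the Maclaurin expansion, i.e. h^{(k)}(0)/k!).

f: a_k = 0, -6, 9, -18, 81/2, -486/5, 243, -4374/7, 6561/4, …
g: a_k = 4, 8, 8, 16/3, 8/3, 16/15, 16/45, 32/315, 8/315, …
Sum ⇒ L₀ = lclm(L_f,L_g) in ℚ(x)⟨Dx⟩.
h=∫₀ˣh₀: take L = L₀·Dx.
L = (-48 - 36·x)·Dx^2 + (14 - 24·x - 36·x^2)·Dx^3 + (5 + 21·x + 18·x^2)·Dx^4  (order 4).
h: a_k = 0, 4, 1, 17/3, -19/6, 259/30, -721/45, 10951/315, -14057/180, …
ICs: h(0) = 0, h′(0) = 4, h′′(0) = 2, h′′′(0) = 34.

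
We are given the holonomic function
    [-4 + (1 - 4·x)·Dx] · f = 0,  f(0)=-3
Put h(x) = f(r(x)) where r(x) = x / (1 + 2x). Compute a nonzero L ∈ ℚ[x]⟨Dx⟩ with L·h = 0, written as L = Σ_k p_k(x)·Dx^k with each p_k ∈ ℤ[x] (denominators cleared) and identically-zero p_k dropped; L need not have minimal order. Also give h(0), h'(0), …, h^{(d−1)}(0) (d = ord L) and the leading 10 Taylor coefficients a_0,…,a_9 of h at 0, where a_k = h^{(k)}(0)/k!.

L = 4 + (-1 + 4·x^2)·Dx  (order 1).
h: a_k = -3, -12, -24, -48, -96, -192, -384, -768, -1536, -3072, …
ICs: h(0) = -3.

f: a_k = -3, -12, -48, -192, -768, -3072, -12288, -49152, -196608, -786432, …
Substitute x→r, Dx→(1/r')Dx; clear ⇒ L₀.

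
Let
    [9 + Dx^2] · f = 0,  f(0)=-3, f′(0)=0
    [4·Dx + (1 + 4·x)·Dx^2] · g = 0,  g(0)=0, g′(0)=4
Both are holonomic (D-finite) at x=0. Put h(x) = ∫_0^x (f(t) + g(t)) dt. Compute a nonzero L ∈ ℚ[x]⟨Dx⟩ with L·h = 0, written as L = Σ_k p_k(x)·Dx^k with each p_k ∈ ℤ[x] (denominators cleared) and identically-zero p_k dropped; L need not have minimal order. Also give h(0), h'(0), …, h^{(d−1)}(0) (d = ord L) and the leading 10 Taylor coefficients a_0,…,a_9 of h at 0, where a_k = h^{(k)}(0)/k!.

f: a_k = -3, 0, 27/2, 0, -81/8, 0, 243/80, 0, -2187/4480, 0, …
g: a_k = 0, 4, -8, 64/3, -64, 1024/5, -2048/3, 16384/7, -8192, 262144/9, …
h₀=f+g: left-lcm gives L₀, ord ≤ 4.
h=∫₀ˣh₀: take L = L₀·Dx.
L = (3780 + 2592·x + 5184·x^2)·Dx^2 + (369 + 2124·x + 3888·x^2 + 5184·x^3)·Dx^3 + (420 + 288·x + 576·x^2)·Dx^4 + (41 + 236·x + 432·x^2 + 576·x^3)·Dx^5  (order 5).
h: a_k = 0, -3, 2, 11/6, 16/3, -593/40, 512/15, -163111/1680, 2048/7, -36702347/40320, …
ICs: h(0) = 0, h′(0) = -3, h′′(0) = 4, h′′′(0) = 11, h′′′′(0) = 128.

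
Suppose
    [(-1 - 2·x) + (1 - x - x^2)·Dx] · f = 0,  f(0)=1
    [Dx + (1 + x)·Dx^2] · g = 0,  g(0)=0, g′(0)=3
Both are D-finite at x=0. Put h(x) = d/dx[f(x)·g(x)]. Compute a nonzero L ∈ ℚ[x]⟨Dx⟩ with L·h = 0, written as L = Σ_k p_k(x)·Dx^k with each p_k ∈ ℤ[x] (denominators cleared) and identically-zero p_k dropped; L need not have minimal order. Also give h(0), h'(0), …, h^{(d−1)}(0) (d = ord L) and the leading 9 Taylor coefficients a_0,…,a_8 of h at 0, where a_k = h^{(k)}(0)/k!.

f: a_k = 1, 1, 2, 3, 5, 8, 13, 21, 34, …
g: a_k = 0, 3, -3/2, 1, -3/4, 3/5, -1/2, 3/7, -3/8, …
L₀ := L_f ⊗_s L_g (sym. prod.), ord ≤ 2.
Differentiate: ansatz ord ≤ ord L₀ ⇒ L.
L = (26 + 54·x + 36·x^2) + (7 + 37·x + 60·x^2 + 28·x^3)·Dx + (-3 - 4·x + 6·x^2 + 11·x^3 + 4·x^4)·Dx^2  (order 2).
h: a_k = 3, 3, 33/2, 25, 247/4, 543/5, 4323/20, 13609/35, 40227/56, …
ICs: h(0) = 3, h′(0) = 3.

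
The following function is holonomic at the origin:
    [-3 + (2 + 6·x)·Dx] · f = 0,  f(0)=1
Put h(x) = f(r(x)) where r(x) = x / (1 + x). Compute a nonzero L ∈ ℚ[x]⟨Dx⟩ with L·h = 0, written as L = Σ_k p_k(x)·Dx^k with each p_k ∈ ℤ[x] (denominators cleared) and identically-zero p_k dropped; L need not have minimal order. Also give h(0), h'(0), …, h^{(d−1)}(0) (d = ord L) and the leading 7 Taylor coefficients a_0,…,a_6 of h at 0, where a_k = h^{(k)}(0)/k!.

f: a_k = 1, 3/2, -9/8, 27/16, -405/128, 1701/256, -15309/1024, …
Substitute x→r, Dx→(1/r')Dx; clear ⇒ L₀.
L = -3 + (2 + 10·x + 8·x^2)·Dx  (order 1).
h: a_k = 1, 3/2, -21/8, 87/16, -1677/128, 9069/256, -106305/1024, …
ICs: h(0) = 1.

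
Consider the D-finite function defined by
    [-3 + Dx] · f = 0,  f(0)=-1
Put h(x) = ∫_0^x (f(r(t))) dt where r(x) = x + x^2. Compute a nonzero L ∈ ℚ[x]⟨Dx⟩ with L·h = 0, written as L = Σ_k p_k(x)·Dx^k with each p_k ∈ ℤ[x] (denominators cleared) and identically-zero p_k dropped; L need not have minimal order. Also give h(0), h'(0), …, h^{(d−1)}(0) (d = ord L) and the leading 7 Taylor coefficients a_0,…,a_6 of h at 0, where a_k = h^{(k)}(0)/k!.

f: a_k = -1, -3, -9/2, -9/2, -27/8, -81/40, -81/80, …
Change of var in L_f (x↦r) gives L₀.
∫: right-multiply L₀ by Dx.
L = (-3 - 6·x)·Dx + Dx^2  (order 2).
h: a_k = 0, -1, -3/2, -5/2, -27/8, -171/40, -387/80, …
ICs: h(0) = 0, h′(0) = -1.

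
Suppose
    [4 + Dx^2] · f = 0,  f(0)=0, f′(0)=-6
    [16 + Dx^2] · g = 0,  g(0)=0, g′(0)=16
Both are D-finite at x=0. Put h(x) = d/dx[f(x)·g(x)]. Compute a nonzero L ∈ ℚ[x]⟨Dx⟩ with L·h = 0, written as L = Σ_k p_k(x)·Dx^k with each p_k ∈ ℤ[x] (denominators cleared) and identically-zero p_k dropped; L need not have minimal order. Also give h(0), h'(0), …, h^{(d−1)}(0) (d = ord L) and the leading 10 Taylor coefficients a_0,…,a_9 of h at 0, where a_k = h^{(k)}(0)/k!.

L = 144 + 40·Dx^2 + Dx^4  (order 4).
h: a_k = 0, -192, 0, 1280, 0, -11648/5, 0, 41984/21, 0, -944768/945, …
ICs: h(0) = 0, h′(0) = -192, h′′(0) = 0, h′′′(0) = 7680.

f: a_k = 0, -6, 0, 4, 0, -4/5, 0, 8/105, 0, -4/945, …
g: a_k = 0, 16, 0, -128/3, 0, 512/15, 0, -4096/315, 0, 8192/2835, …
f·g: L₀ = L_f ⊗_s L_g, ord ≤ 2·2.
Differentiate: ansatz ord ≤ ord L₀ ⇒ L.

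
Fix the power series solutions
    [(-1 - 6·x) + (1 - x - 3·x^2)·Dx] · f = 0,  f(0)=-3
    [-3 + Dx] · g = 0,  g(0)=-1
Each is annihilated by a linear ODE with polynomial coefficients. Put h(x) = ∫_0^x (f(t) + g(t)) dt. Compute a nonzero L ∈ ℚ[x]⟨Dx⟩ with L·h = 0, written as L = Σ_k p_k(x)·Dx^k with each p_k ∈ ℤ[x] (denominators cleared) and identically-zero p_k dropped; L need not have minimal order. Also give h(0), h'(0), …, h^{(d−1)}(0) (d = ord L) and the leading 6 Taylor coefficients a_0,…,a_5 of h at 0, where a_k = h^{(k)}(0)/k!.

f: a_k = -3, -3, -12, -21, -57, -120, …
g: a_k = -1, -3, -9/2, -9/2, -27/8, -81/40, …
Sum ⇒ L₀ = lclm(L_f,L_g) in ℚ(x)⟨Dx⟩.
Integrate: L := L₀·Dx.
L = (-15 - 9·x - 243·x^2 - 162·x^3)·Dx + (-1 + 36·x + 99·x^2 - 54·x^3 - 81·x^4)·Dx^2 + (2 - 11·x - 6·x^2 + 36·x^3 + 27·x^4)·Dx^3  (order 3).
h: a_k = 0, -4, -3, -11/2, -51/8, -483/40, …
ICs: h(0) = 0, h′(0) = -4, h′′(0) = -6.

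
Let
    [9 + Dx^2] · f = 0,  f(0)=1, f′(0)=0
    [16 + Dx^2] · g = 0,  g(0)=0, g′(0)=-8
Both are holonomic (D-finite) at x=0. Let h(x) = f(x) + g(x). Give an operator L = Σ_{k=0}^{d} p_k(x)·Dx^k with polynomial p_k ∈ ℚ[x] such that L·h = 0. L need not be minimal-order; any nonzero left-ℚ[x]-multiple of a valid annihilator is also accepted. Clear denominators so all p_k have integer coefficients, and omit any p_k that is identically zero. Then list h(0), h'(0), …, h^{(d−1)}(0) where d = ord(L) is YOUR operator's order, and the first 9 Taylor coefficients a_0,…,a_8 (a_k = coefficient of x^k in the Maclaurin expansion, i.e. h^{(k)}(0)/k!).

L = 144 + 25·Dx^2 + Dx^4  (order 4).
h: a_k = 1, -8, -9/2, 64/3, 27/8, -256/15, -81/80, 2048/315, 729/4480, …
ICs: h(0) = 1, h′(0) = -8, h′′(0) = -9, h′′′(0) = 128.

f: a_k = 1, 0, -9/2, 0, 27/8, 0, -81/80, 0, 729/4480, …
g: a_k = 0, -8, 0, 64/3, 0, -256/15, 0, 2048/315, 0, …
f+g: L₀ = lclm(L_f,L_g), ord ≤ 2+2.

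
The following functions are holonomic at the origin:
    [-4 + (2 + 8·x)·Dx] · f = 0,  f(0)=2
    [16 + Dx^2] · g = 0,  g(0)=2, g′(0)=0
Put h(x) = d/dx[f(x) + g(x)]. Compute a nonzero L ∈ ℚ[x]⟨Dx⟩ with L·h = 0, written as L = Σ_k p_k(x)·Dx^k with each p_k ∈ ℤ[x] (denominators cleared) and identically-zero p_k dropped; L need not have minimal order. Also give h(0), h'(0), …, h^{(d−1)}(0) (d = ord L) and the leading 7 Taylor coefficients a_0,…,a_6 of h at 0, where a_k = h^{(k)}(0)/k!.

f: a_k = 2, 4, -4, 8, -20, 56, -168, …
g: a_k = 2, 0, -16, 0, 64/3, 0, -512/45, …
f+g: L₀ = lclm(L_f,L_g), ord ≤ 1+2.
Derive L from L₀ (diff closure).
L = (-608 - 1024·x - 2048·x^2) + (-112 - 960·x - 3072·x^2 - 4096·x^3)·Dx + (-38 - 64·x - 128·x^2)·Dx^2 + (-7 - 60·x - 192·x^2 - 256·x^3)·Dx^3  (order 3).
h: a_k = 4, -40, 24, 16/3, 280, -16144/15, 3696, …
ICs: h(0) = 4, h′(0) = -40, h′′(0) = 48.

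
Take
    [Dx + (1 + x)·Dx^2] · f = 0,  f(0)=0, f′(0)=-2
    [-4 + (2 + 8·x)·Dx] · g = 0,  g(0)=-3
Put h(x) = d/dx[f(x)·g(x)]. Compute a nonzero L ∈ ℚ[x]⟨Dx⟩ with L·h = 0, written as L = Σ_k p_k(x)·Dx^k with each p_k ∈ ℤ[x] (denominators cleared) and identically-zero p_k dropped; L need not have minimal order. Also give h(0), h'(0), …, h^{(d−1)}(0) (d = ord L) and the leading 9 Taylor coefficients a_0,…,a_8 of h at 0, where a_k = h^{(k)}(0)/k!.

L = (-4 + 40·x + 8·x^2) + (28 + 174·x + 264·x^2 + 64·x^3)·Dx + (5 + 47·x + 138·x^2 + 128·x^3 + 32·x^4)·Dx^2  (order 2).
h: a_k = 6, 18, -48, 130, -389, 6312/5, -21614/5, 536134/35, -777237/14, …
ICs: h(0) = 6, h′(0) = 18.

f: a_k = 0, -2, 1, -2/3, 1/2, -2/5, 1/3, -2/7, 1/4, …
g: a_k = -3, -6, 6, -12, 30, -84, 252, -792, 2574, …
h₀=f·g: eliminate ⇒ L₀, order ≤ 2·1.
h=h₀': d/dx-closure on L₀ ⇒ L.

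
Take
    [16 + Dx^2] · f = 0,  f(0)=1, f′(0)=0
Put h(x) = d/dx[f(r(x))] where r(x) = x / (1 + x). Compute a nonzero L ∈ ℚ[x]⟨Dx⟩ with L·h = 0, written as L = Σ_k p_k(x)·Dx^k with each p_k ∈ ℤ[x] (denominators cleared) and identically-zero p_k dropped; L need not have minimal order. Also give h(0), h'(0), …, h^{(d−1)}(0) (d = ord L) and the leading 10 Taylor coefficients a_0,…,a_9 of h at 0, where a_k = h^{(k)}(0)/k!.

f: a_k = 1, 0, -8, 0, 32/3, 0, -256/45, 0, 512/315, 0, …
L₀ from L_f via x↦r, Dx↦r'^{-1}Dx.
Derive L from L₀ (diff closure).
L = (22 + 12·x + 6·x^2) + (6 + 18·x + 18·x^2 + 6·x^3)·Dx + (1 + 4·x + 6·x^2 + 4·x^3 + x^4)·Dx^2  (order 2).
h: a_k = 0, -16, 48, -160/3, -160/3, 5488/15, -4592/5, 100544/63, -71744/35, 4689808/2835, …
ICs: h(0) = 0, h′(0) = -16.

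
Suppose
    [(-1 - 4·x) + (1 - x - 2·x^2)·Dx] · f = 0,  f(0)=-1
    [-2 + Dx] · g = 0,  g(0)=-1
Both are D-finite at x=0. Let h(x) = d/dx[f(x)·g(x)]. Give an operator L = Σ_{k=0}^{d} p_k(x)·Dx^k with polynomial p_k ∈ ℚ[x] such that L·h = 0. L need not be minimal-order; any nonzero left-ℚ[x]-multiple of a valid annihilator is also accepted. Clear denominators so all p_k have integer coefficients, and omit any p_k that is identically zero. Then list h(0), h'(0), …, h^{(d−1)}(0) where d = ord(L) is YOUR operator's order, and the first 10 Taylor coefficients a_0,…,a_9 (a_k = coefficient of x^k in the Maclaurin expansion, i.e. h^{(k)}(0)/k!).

L = (14 + 16·x - 12·x^2 - 16·x^3 + 16·x^4) + (-3 + x + 12·x^2 - 8·x^4)·Dx  (order 1).
h: a_k = 3, 14, 43, 116, 869/3, 10442/15, 8117/5, 1169192/315, 375757/45, 17536606/945, …
ICs: h(0) = 3.

f: a_k = -1, -1, -3, -5, -11, -21, -43, -85, -171, -341, …
g: a_k = -1, -2, -2, -4/3, -2/3, -4/15, -4/45, -8/315, -2/315, -4/2835, …
f·g: L₀ = L_f ⊗_s L_g, ord ≤ 1·1.
Differentiate: ansatz ord ≤ ord L₀ ⇒ L.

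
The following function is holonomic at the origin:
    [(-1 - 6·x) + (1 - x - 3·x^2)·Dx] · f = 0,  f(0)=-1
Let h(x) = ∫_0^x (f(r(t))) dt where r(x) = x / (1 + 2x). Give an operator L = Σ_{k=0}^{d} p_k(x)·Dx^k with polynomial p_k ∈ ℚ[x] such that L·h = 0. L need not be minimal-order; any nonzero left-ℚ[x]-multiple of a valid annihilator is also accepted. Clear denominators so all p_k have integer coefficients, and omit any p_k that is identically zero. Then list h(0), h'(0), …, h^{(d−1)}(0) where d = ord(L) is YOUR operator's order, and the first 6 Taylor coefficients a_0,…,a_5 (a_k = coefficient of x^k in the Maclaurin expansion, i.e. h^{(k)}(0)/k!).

f: a_k = -1, -1, -4, -7, -19, -40, …
Change of var in L_f (x↦r) gives L₀.
h=∫h₀ ⇒ L = L₀·Dx.
L = (1 + 8·x)·Dx + (-1 - 5·x - 5·x^2 + 2·x^3)·Dx^2  (order 2).
h: a_k = 0, -1, -1/2, -2/3, 5/4, -17/5, …
ICs: h(0) = 0, h′(0) = -1.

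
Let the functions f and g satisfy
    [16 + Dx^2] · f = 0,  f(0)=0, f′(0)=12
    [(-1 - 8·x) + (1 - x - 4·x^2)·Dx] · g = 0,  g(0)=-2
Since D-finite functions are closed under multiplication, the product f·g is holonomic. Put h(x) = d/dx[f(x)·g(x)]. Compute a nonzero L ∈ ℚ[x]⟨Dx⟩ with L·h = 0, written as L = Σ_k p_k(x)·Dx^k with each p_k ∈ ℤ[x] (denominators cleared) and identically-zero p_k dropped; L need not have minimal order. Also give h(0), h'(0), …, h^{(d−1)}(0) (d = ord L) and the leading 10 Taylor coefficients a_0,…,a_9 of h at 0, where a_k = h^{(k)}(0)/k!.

f: a_k = 0, 12, 0, -32, 0, 128/5, 0, -1024/105, 0, 2048/945, …
g: a_k = -2, -2, -10, -18, -58, -130, -362, -882, -2330, -5858, …
f·g: L₀ = L_f ⊗_s L_g, ord ≤ 2·1.
h₀' ⇒ L via d/dx closure of L₀.
L = (-12 - 64·x - 224·x^2 + 256·x^3 + 512·x^4) + (-1 - 4·x + 48·x^2 + 128·x^3)·Dx + (1 - 3·x - 10·x^2 + 16·x^3 + 32·x^4)·Dx^2  (order 2).
h: a_k = -24, -48, -168, -608, -2136, -31056/5, -286072/15, -5766848/105, -16790392/105, -85482416/189, …
ICs: h(0) = -24, h′(0) = -48.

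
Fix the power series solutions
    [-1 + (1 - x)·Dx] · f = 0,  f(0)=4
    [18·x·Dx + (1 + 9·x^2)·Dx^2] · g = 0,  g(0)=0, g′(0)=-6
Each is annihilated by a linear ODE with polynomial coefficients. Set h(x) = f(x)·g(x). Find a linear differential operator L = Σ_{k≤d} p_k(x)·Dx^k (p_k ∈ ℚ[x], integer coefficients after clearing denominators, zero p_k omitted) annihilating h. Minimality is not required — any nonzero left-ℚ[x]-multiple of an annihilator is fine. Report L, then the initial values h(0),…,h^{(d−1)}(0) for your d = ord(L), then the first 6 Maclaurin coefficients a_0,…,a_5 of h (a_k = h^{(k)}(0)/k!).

L = 18·x + (2 - 18·x + 36·x^2)·Dx + (-1 + x - 9·x^2 + 9·x^3)·Dx^2  (order 2).
h: a_k = 0, -24, -24, 48, 48, -1704/5, …
ICs: h(0) = 0, h′(0) = -24.

f: a_k = 4, 4, 4, 4, 4, 4, …
g: a_k = 0, -6, 0, 18, 0, -486/5, …
Product ⇒ symmetric product L₀, ord ≤ 2.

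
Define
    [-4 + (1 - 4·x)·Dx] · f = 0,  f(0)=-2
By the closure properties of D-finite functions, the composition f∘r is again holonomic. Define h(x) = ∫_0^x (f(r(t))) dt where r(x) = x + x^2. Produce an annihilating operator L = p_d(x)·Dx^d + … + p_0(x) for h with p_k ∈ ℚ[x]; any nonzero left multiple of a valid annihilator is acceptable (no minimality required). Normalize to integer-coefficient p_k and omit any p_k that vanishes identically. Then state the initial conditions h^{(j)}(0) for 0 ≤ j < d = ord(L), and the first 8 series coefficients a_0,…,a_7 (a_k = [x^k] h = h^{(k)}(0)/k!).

f: a_k = -2, -8, -32, -128, -512, -2048, -8192, -32768, …
h₀=f(r): pull back L_f along r ⇒ L₀.
∫: right-multiply L₀ by Dx.
L = (4 + 8·x)·Dx + (-1 + 4·x + 4·x^2)·Dx^2  (order 2).
h: a_k = 0, -2, -4, -40/3, -48, -928/5, -2240/3, -21632/7, …
ICs: h(0) = 0, h′(0) = -2.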